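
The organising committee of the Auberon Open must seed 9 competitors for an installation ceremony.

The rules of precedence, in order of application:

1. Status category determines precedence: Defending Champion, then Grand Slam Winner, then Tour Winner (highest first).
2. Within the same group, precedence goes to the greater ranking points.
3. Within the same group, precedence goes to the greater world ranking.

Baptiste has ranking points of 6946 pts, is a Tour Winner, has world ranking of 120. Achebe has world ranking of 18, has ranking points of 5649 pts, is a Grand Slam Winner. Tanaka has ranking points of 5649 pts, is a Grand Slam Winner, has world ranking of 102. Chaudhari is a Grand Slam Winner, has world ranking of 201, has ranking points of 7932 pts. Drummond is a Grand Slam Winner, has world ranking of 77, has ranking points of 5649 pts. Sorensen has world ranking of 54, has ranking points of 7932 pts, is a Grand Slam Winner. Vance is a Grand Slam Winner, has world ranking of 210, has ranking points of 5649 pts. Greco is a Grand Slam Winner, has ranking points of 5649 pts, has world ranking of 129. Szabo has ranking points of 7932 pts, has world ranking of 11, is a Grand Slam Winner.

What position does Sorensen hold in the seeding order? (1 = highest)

By status category: Chaudhari, Sorensen, Szabo, Vance, Greco, Tanaka, Drummond and Achebe (Grand Slam Winner); then Baptiste (Tour Winner).
Among Chaudhari, Sorensen, Szabo, Vance, Greco, Tanaka, Drummond and Achebe, by ranking points (higher first): Chaudhari, Sorensen and Szabo (7932 pts) before Vance, Greco, Tanaka, Drummond and Achebe (5649 pts).
Among Chaudhari, Sorensen and Szabo, by world ranking (higher first): Chaudhari (201) before Sorensen (54) before Szabo (11).
Among Vance, Greco, Tanaka, Drummond and Achebe, by world ranking (higher first): Vance (210) before Greco (129) before Tanaka (102) before Drummond (77) before Achebe (18).
Order: Chaudhari, Sorensen, Szabo, Vance, Greco, Tanaka, Drummond, Achebe, Baptiste. So position 2.

2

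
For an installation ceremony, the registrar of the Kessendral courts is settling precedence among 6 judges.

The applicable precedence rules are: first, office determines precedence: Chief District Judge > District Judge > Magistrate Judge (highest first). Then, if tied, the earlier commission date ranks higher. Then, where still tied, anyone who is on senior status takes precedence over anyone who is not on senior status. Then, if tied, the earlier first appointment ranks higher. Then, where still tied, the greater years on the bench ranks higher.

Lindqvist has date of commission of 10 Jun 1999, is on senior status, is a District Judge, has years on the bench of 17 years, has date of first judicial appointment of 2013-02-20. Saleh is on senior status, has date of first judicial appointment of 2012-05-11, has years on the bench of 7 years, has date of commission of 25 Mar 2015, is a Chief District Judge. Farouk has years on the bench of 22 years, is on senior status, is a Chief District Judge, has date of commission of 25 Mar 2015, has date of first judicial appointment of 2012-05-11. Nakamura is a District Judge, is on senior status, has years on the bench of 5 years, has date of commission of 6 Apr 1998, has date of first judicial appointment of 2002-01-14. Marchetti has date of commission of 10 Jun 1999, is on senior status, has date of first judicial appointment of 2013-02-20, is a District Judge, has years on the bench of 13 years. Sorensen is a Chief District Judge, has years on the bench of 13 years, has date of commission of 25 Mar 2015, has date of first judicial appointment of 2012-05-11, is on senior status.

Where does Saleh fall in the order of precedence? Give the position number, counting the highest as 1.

3

By office: Farouk, Sorensen and Saleh (Chief District Judge); then Nakamura, Lindqvist and Marchetti (District Judge).
Farouk, Sorensen and Saleh all have date of commission 25 Mar 2015, so the next rule applies.
Farouk, Sorensen and Saleh are each on senior status, so the next rule applies.
Farouk, Sorensen and Saleh all have date of first judicial appointment 2012-05-11, so the next rule applies.
Among Farouk, Sorensen and Saleh, by years on the bench (higher first): Farouk (22 years) before Sorensen (13 years) before Saleh (7 years).
Among Nakamura, Lindqvist and Marchetti, by date of commission (earlier first): Nakamura (6 Apr 1998) before Lindqvist and Marchetti (10 Jun 1999).
Lindqvist and Marchetti are each on senior status, so the next rule applies.
Lindqvist and Marchetti both have date of first judicial appointment 2013-02-20, so the next rule applies.
Among Lindqvist and Marchetti, by years on the bench (higher first): Lindqvist (17 years) before Marchetti (13 years).
Order: Farouk, Sorensen, Saleh, Nakamura, Lindqvist, Marchetti. So position 3.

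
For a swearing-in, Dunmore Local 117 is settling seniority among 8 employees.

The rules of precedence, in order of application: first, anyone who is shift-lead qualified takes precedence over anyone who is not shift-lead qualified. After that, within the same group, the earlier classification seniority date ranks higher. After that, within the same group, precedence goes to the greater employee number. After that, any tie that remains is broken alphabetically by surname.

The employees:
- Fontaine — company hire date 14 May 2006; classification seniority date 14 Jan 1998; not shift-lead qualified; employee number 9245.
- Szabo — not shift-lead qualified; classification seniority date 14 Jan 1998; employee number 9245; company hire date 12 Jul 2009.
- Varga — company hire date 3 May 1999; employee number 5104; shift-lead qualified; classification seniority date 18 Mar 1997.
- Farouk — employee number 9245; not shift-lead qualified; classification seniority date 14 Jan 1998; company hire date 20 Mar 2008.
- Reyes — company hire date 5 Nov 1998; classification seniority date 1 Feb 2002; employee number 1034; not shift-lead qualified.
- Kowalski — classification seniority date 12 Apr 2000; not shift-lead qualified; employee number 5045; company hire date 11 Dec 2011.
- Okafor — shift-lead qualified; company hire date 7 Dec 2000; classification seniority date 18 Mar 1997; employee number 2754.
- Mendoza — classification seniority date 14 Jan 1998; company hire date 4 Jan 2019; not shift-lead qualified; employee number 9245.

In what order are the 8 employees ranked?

Varga, Okafor, Farouk, Fontaine, Mendoza, Szabo, Kowalski, Reyes

By the first rule: Varga and Okafor (both shift-lead qualified); then Farouk, Fontaine, Mendoza, Szabo, Kowalski and Reyes (each not shift-lead qualified).
Varga and Okafor both have classification seniority date 18 Mar 1997, so the next rule applies.
Among Varga and Okafor, by employee number (higher first): Varga (5104) before Okafor (2754).
Among Farouk, Fontaine, Mendoza, Szabo, Kowalski and Reyes, by classification seniority date (earlier first): Farouk, Fontaine, Mendoza and Szabo (14 Jan 1998) before Kowalski (12 Apr 2000) before Reyes (1 Feb 2002).
Farouk, Fontaine, Mendoza and Szabo all have employee number 9245, so the next rule applies.
Among Farouk, Fontaine, Mendoza and Szabo, alphabetically by surname: Farouk before Fontaine before Mendoza before Szabo.
Full order: Varga, Okafor, Farouk, Fontaine, Mendoza, Szabo, Kowalski, Reyes.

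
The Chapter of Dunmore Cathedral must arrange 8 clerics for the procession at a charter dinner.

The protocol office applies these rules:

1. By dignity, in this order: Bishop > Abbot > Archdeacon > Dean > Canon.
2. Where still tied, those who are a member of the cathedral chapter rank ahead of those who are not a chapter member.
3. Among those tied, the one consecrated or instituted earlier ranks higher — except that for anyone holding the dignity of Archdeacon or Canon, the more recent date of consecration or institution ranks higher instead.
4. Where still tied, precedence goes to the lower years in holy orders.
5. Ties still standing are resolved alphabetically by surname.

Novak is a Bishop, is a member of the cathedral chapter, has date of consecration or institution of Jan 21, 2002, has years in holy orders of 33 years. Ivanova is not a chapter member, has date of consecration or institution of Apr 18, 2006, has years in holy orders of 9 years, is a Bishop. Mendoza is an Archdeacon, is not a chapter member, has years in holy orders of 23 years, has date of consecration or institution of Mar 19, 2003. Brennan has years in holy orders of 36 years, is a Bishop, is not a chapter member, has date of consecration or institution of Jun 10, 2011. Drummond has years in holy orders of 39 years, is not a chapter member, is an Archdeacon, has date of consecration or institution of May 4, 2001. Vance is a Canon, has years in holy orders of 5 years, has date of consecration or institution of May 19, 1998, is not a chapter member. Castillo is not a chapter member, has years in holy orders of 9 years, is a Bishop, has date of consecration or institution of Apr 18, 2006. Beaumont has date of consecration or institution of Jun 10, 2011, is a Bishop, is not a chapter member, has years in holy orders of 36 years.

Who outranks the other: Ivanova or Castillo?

By dignity: Novak, Castillo, Ivanova, Beaumont and Brennan (Bishop); then Mendoza and Drummond (Archdeacon); then Vance (Canon).
Among Novak, Castillo, Ivanova, Beaumont and Brennan, a member of the cathedral chapter before not a chapter member: Novak (a member of the cathedral chapter) before Castillo, Ivanova, Beaumont and Brennan (not a chapter member).
Among Castillo, Ivanova, Beaumont and Brennan, by date of consecration or institution (earlier first): Castillo and Ivanova (Apr 18, 2006) before Beaumont and Brennan (Jun 10, 2011).
Castillo and Ivanova both have years in holy orders 9 years, so the next rule applies.
Among Castillo and Ivanova, alphabetically by surname: Castillo before Ivanova.
Beaumont and Brennan both have years in holy orders 36 years, so the next rule applies.
Among Beaumont and Brennan, alphabetically by surname: Beaumont before Brennan.
Mendoza and Drummond are each not a chapter member, so the next rule applies.
Among Mendoza and Drummond, by date of consecration or institution (later first) (reversed rule for this group): Mendoza (Mar 19, 2003) before Drummond (May 4, 2001).
So Castillo takes precedence.

Castillo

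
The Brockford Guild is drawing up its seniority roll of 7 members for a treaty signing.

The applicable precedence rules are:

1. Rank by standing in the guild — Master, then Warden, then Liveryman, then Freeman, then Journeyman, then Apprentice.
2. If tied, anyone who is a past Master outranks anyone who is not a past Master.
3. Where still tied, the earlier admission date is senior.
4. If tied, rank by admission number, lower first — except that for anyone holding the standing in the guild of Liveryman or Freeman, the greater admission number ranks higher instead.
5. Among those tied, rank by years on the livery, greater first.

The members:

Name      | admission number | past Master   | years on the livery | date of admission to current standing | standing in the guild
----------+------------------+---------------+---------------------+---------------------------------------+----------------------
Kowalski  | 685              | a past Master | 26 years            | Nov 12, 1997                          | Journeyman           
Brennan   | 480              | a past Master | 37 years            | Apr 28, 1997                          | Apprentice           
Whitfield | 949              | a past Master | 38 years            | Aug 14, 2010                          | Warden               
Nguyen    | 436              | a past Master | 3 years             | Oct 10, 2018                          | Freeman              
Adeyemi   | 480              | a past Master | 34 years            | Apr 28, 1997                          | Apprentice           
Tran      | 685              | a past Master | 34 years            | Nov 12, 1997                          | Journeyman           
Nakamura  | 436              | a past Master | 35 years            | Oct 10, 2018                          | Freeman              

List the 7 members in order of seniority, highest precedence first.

By standing in the guild: Whitfield (Warden); then Nakamura and Nguyen (Freeman); then Tran and Kowalski (Journeyman); then Brennan and Adeyemi (Apprentice).
Nakamura and Nguyen are each a past Master, so the next rule applies.
Nakamura and Nguyen both have date of admission to current standing Oct 10, 2018, so the next rule applies.
Nakamura and Nguyen both have admission number 436, so the next rule applies.
Among Nakamura and Nguyen, by years on the livery (higher first): Nakamura (35 years) before Nguyen (3 years).
Tran and Kowalski are each a past Master, so the next rule applies.
Tran and Kowalski both have date of admission to current standing Nov 12, 1997, so the next rule applies.
Tran and Kowalski both have admission number 685, so the next rule applies.
Among Tran and Kowalski, by years on the livery (higher first): Tran (34 years) before Kowalski (26 years).
Brennan and Adeyemi are each a past Master, so the next rule applies.
Brennan and Adeyemi both have date of admission to current standing Apr 28, 1997, so the next rule applies.
Brennan and Adeyemi both have admission number 480, so the next rule applies.
Among Brennan and Adeyemi, by years on the livery (higher first): Brennan (37 years) before Adeyemi (34 years).
Full order: Whitfield, Nakamura, Nguyen, Tran, Kowalski, Brennan, Adeyemi.

Whitfield, Nakamura, Nguyen, Tran, Kowalski, Brennan, Adeyemi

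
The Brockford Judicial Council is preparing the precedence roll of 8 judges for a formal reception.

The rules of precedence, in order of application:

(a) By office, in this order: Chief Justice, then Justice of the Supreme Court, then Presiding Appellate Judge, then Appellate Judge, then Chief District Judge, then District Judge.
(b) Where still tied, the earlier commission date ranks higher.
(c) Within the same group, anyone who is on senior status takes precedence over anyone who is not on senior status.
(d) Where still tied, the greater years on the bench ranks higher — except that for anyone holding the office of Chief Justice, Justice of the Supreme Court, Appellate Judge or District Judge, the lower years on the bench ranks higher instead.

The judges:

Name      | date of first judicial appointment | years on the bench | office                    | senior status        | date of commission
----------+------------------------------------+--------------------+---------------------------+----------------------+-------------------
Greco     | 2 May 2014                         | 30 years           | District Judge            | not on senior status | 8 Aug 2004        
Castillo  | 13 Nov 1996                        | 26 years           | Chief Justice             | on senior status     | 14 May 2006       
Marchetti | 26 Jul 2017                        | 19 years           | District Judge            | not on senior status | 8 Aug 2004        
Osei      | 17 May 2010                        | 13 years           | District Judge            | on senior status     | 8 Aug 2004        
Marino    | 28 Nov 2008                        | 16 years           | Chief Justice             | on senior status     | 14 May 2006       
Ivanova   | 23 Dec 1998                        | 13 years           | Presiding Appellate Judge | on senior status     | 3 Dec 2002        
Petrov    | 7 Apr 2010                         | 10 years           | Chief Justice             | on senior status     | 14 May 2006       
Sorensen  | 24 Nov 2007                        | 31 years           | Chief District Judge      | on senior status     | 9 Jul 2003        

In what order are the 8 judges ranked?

By office: Petrov, Marino and Castillo (Chief Justice); then Ivanova (Presiding Appellate Judge); then Sorensen (Chief District Judge); then Osei, Marchetti and Greco (District Judge).
Petrov, Marino and Castillo all have date of commission 14 May 2006, so the next rule applies.
Petrov, Marino and Castillo are each on senior status, so the next rule applies.
Among Petrov, Marino and Castillo, by years on the bench (lower first) (reversed rule for this group): Petrov (10 years) before Marino (16 years) before Castillo (26 years).
Osei, Marchetti and Greco all have date of commission 8 Aug 2004, so the next rule applies.
Among Osei, Marchetti and Greco, on senior status before not on senior status: Osei (on senior status) before Marchetti and Greco (not on senior status).
Among Marchetti and Greco, by years on the bench (lower first) (reversed rule for this group): Marchetti (19 years) before Greco (30 years).
Full order: Petrov, Marino, Castillo, Ivanova, Sorensen, Osei, Marchetti, Greco.

Petrov, Marino, Castillo, Ivanova, Sorensen, Osei, Marchetti, Greco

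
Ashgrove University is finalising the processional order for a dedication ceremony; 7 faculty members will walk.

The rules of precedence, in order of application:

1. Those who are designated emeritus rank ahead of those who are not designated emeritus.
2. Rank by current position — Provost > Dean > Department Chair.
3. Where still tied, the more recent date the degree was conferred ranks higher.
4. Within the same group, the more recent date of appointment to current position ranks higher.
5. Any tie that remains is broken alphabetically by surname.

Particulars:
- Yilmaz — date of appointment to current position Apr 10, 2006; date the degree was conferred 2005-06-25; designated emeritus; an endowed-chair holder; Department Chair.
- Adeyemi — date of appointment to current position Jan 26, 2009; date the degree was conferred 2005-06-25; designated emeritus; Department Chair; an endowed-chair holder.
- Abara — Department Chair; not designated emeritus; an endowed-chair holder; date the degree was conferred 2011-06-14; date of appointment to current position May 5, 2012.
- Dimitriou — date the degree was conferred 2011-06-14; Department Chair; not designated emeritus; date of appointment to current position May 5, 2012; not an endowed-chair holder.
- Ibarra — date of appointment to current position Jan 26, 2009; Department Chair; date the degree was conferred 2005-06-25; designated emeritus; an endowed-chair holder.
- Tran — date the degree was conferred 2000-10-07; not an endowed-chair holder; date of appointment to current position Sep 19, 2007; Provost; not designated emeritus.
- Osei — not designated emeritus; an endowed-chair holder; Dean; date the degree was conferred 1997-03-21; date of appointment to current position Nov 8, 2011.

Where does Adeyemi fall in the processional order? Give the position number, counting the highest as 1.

By the first rule: Adeyemi, Ibarra and Yilmaz (each designated emeritus); then Tran, Osei, Abara and Dimitriou (each not designated emeritus).
Adeyemi, Ibarra and Yilmaz are each Department Chair, so the next rule applies.
Adeyemi, Ibarra and Yilmaz all have date the degree was conferred 2005-06-25, so the next rule applies.
Among Adeyemi, Ibarra and Yilmaz, by date of appointment to current position (later first): Adeyemi and Ibarra (Jan 26, 2009) before Yilmaz (Apr 10, 2006).
Among Adeyemi and Ibarra, alphabetically by surname: Adeyemi before Ibarra.
Among Tran, Osei, Abara and Dimitriou, by current position: Tran (Provost) before Osei (Dean) before Abara and Dimitriou (Department Chair).
Abara and Dimitriou both have date the degree was conferred 2011-06-14, so the next rule applies.
Abara and Dimitriou both have date of appointment to current position May 5, 2012, so the next rule applies.
Among Abara and Dimitriou, alphabetically by surname: Abara before Dimitriou.
Order: Adeyemi, Ibarra, Yilmaz, Tran, Osei, Abara, Dimitriou. So position 1.

1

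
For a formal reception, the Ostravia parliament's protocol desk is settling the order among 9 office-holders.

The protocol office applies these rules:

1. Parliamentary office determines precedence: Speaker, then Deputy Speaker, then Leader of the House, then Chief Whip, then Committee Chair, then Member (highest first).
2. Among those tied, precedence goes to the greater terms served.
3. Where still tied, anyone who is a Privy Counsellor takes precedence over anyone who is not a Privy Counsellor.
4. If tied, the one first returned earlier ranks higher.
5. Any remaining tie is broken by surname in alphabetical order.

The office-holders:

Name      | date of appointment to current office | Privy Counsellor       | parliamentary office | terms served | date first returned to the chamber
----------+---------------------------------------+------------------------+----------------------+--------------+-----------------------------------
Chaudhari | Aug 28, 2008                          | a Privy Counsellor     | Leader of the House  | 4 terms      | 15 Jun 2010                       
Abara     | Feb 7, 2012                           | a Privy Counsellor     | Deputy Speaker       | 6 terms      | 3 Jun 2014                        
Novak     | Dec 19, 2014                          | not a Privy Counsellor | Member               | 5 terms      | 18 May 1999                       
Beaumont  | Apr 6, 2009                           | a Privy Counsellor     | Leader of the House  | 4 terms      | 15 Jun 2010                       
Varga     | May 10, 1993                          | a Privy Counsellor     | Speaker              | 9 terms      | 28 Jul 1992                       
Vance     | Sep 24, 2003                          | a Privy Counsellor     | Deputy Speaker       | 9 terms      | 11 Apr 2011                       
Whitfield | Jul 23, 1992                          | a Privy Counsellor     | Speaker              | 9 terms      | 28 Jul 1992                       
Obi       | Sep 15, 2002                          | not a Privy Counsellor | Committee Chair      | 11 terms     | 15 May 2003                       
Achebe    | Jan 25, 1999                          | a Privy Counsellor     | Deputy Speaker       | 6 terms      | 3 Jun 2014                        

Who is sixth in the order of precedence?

By parliamentary office: Varga and Whitfield (Speaker); then Vance, Abara and Achebe (Deputy Speaker); then Beaumont and Chaudhari (Leader of the House); then Obi (Committee Chair); then Novak (Member).
Varga and Whitfield both have terms served 9 terms, so the next rule applies.
Varga and Whitfield are each a Privy Counsellor, so the next rule applies.
Varga and Whitfield both have date first returned to the chamber 28 Jul 1992, so the next rule applies.
Among Varga and Whitfield, alphabetically by surname: Varga before Whitfield.
Among Vance, Abara and Achebe, by terms served (higher first): Vance (9 terms) before Abara and Achebe (6 terms).
Abara and Achebe are each a Privy Counsellor, so the next rule applies.
Abara and Achebe both have date first returned to the chamber 3 Jun 2014, so the next rule applies.
Among Abara and Achebe, alphabetically by surname: Abara before Achebe.
Beaumont and Chaudhari both have terms served 4 terms, so the next rule applies.
Beaumont and Chaudhari are each a Privy Counsellor, so the next rule applies.
Beaumont and Chaudhari both have date first returned to the chamber 15 Jun 2010, so the next rule applies.
Among Beaumont and Chaudhari, alphabetically by surname: Beaumont before Chaudhari.
Order: Varga, Whitfield, Vance, Abara, Achebe, Beaumont, Chaudhari, Obi, Novak.

Beaumont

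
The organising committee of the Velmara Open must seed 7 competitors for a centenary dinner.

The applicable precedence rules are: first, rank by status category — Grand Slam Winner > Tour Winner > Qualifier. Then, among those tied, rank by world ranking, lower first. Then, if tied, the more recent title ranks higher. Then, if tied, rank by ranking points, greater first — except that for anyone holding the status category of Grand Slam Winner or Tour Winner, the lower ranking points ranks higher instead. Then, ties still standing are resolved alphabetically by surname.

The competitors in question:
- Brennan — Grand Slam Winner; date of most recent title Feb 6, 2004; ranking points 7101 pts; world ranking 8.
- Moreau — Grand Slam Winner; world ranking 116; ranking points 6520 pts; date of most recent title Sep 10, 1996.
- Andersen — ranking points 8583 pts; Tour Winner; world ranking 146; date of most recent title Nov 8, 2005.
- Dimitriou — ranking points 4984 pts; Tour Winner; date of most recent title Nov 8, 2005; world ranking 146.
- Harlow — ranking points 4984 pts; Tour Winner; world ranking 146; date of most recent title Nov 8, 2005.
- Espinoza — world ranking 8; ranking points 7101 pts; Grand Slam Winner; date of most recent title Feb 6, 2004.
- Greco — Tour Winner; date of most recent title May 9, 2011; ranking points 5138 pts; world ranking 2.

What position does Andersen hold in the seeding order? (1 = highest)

By status category: Brennan, Espinoza and Moreau (Grand Slam Winner); then Greco, Dimitriou, Harlow and Andersen (Tour Winner).
Among Brennan, Espinoza and Moreau, by world ranking (lower first): Brennan and Espinoza (8) before Moreau (116).
Brennan and Espinoza both have date of most recent title Feb 6, 2004, so the next rule applies.
Brennan and Espinoza both have ranking points 7101 pts, so the next rule applies.
Among Brennan and Espinoza, alphabetically by surname: Brennan before Espinoza.
Among Greco, Dimitriou, Harlow and Andersen, by world ranking (lower first): Greco (2) before Dimitriou, Harlow and Andersen (146).
Dimitriou, Harlow and Andersen all have date of most recent title Nov 8, 2005, so the next rule applies.
Among Dimitriou, Harlow and Andersen, by ranking points (lower first) (reversed rule for this group): Dimitriou and Harlow (4984 pts) before Andersen (8583 pts).
Among Dimitriou and Harlow, alphabetically by surname: Dimitriou before Harlow.
Order: Brennan, Espinoza, Moreau, Greco, Dimitriou, Harlow, Andersen. So position 7.

7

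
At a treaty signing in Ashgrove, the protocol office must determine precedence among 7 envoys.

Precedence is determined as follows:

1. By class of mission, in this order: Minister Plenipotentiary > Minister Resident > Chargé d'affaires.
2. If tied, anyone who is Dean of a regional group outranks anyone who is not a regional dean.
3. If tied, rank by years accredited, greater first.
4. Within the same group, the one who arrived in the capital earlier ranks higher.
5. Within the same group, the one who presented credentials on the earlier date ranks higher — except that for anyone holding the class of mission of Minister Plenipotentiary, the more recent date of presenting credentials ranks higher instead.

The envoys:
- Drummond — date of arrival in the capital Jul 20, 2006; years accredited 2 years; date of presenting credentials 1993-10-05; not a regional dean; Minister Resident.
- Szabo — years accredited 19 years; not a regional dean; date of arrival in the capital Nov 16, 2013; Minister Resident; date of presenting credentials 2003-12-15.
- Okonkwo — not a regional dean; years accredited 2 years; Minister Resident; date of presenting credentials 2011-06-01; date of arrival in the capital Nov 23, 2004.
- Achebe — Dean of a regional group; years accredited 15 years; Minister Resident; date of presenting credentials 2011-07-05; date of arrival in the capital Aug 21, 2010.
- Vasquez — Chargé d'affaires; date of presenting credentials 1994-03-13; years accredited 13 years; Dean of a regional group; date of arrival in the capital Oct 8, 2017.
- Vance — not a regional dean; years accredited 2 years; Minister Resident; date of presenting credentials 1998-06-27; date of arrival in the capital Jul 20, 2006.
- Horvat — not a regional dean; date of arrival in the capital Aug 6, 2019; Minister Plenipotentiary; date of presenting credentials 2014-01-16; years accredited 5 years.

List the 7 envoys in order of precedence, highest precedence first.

Horvat, Achebe, Szabo, Okonkwo, Drummond, Vance, Vasquez

By class of mission: Horvat (Minister Plenipotentiary); then Achebe, Szabo, Okonkwo, Drummond and Vance (Minister Resident); then Vasquez (Chargé d'affaires).
Among Achebe, Szabo, Okonkwo, Drummond and Vance, Dean of a regional group before not a regional dean: Achebe (Dean of a regional group) before Szabo, Okonkwo, Drummond and Vance (not a regional dean).
Among Szabo, Okonkwo, Drummond and Vance, by years accredited (higher first): Szabo (19 years) before Okonkwo, Drummond and Vance (2 years).
Among Okonkwo, Drummond and Vance, by date of arrival in the capital (earlier first): Okonkwo (Nov 23, 2004) before Drummond and Vance (Jul 20, 2006).
Among Drummond and Vance, by date of presenting credentials (earlier first): Drummond (1993-10-05) before Vance (1998-06-27).
Full order: Horvat, Achebe, Szabo, Okonkwo, Drummond, Vance, Vasquez.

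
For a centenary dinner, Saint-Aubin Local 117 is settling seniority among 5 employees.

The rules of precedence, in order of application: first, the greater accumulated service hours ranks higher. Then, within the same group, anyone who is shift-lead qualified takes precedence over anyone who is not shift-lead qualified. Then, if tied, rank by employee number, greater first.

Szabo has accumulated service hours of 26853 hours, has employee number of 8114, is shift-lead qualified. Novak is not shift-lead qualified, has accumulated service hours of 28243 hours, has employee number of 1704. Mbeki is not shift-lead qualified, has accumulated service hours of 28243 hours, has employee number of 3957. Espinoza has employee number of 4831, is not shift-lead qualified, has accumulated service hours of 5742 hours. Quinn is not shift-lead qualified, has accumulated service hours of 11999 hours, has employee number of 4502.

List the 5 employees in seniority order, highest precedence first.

Mbeki, Novak, Szabo, Quinn, Espinoza

By accumulated service hours (higher first): Mbeki and Novak (both 28243 hours); then Szabo (26853 hours); then Quinn (11999 hours); then Espinoza (5742 hours).
Mbeki and Novak are each not shift-lead qualified, so the next rule applies.
Among Mbeki and Novak, by employee number (higher first): Mbeki (3957) before Novak (1704).
Full order: Mbeki, Novak, Szabo, Quinn, Espinoza.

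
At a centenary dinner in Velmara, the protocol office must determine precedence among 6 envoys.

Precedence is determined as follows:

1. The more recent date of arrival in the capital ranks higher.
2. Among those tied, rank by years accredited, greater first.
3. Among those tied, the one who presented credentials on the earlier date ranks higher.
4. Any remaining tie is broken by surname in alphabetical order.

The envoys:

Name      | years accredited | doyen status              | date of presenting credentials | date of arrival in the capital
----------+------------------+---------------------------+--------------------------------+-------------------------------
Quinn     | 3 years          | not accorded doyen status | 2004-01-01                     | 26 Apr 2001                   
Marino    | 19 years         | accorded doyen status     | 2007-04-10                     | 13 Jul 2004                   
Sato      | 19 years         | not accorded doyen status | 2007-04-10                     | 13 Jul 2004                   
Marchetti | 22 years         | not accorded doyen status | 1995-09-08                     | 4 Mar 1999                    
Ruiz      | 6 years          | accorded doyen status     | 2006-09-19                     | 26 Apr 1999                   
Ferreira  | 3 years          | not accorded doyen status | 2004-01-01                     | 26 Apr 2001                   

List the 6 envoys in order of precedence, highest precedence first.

By date of arrival in the capital (later first): Marino and Sato (both 13 Jul 2004); then Ferreira and Quinn (both 26 Apr 2001); then Ruiz (26 Apr 1999); then Marchetti (4 Mar 1999).
Marino and Sato both have years accredited 19 years, so the next rule applies.
Marino and Sato both have date of presenting credentials 2007-04-10, so the next rule applies.
Among Marino and Sato, alphabetically by surname: Marino before Sato.
Ferreira and Quinn both have years accredited 3 years, so the next rule applies.
Ferreira and Quinn both have date of presenting credentials 2004-01-01, so the next rule applies.
Among Ferreira and Quinn, alphabetically by surname: Ferreira before Quinn.
Full order: Marino, Sato, Ferreira, Quinn, Ruiz, Marchetti.

Marino, Sato, Ferreira, Quinn, Ruiz, Marchetti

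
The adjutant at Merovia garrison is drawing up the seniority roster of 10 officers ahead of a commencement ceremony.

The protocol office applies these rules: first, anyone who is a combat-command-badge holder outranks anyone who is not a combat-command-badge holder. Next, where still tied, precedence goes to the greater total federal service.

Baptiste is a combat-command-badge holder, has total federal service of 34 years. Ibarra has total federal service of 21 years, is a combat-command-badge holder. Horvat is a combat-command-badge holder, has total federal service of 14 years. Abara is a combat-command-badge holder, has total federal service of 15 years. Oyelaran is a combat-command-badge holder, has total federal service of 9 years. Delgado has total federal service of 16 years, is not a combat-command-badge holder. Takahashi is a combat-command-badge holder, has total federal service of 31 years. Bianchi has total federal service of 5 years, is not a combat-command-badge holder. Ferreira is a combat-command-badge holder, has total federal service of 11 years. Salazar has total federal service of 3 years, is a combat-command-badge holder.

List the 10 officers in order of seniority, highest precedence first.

By the first rule: Baptiste, Takahashi, Ibarra, Abara, Horvat, Ferreira, Oyelaran and Salazar (each a combat-command-badge holder); then Delgado and Bianchi (both not a combat-command-badge holder).
Among Baptiste, Takahashi, Ibarra, Abara, Horvat, Ferreira, Oyelaran and Salazar, by total federal service (higher first): Baptiste (34 years) before Takahashi (31 years) before Ibarra (21 years) before Abara (15 years) before Horvat (14 years) before Ferreira (11 years) before Oyelaran (9 years) before Salazar (3 years).
Among Delgado and Bianchi, by total federal service (higher first): Delgado (16 years) before Bianchi (5 years).
Full order: Baptiste, Takahashi, Ibarra, Abara, Horvat, Ferreira, Oyelaran, Salazar, Delgado, Bianchi.

Baptiste, Takahashi, Ibarra, Abara, Horvat, Ferreira, Oyelaran, Salazar, Delgado, Bianchi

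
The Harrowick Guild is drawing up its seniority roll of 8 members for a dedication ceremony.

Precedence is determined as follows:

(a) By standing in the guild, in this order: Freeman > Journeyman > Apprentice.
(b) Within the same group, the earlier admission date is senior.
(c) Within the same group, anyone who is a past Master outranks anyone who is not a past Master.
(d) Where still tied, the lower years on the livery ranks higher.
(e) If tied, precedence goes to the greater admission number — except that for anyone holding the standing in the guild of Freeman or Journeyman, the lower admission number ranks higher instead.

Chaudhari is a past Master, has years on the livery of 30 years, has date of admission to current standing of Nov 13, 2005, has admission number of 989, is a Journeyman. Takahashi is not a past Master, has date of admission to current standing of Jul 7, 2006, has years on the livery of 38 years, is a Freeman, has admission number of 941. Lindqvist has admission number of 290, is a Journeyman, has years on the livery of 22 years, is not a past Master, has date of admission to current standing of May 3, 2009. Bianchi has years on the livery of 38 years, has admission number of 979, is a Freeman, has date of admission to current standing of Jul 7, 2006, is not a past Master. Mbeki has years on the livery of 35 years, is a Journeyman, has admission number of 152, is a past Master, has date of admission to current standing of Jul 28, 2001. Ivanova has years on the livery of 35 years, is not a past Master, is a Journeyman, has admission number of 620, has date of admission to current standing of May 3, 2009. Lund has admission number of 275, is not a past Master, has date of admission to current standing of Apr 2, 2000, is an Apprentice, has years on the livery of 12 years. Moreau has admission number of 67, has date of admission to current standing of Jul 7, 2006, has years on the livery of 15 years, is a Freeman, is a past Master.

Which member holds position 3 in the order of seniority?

By standing in the guild: Moreau, Takahashi and Bianchi (Freeman); then Mbeki, Chaudhari, Lindqvist and Ivanova (Journeyman); then Lund (Apprentice).
Moreau, Takahashi and Bianchi all have date of admission to current standing Jul 7, 2006, so the next rule applies.
Among Moreau, Takahashi and Bianchi, a past Master before not a past Master: Moreau (a past Master) before Takahashi and Bianchi (not a past Master).
Takahashi and Bianchi both have years on the livery 38 years, so the next rule applies.
Among Takahashi and Bianchi, by admission number (lower first) (reversed rule for this group): Takahashi (941) before Bianchi (979).
Among Mbeki, Chaudhari, Lindqvist and Ivanova, by date of admission to current standing (earlier first): Mbeki (Jul 28, 2001) before Chaudhari (Nov 13, 2005) before Lindqvist and Ivanova (May 3, 2009).
Lindqvist and Ivanova are each not a past Master, so the next rule applies.
Among Lindqvist and Ivanova, by years on the livery (lower first): Lindqvist (22 years) before Ivanova (35 years).
Order: Moreau, Takahashi, Bianchi, Mbeki, Chaudhari, Lindqvist, Ivanova, Lund.

Bianchi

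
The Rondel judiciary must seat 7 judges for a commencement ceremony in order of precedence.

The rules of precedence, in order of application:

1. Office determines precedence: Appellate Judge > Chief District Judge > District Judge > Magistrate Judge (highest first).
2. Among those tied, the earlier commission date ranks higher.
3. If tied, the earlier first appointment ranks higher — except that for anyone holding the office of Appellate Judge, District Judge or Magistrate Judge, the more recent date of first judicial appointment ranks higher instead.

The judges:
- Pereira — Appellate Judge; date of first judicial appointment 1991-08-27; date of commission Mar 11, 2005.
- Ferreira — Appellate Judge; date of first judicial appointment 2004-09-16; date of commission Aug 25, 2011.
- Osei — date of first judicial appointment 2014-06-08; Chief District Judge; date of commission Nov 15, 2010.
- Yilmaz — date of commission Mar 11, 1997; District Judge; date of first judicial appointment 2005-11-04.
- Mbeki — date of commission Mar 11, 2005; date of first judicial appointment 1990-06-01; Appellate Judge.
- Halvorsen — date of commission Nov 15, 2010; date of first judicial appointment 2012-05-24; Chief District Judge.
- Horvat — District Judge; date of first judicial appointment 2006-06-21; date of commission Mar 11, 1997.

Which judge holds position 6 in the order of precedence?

By office: Pereira, Mbeki and Ferreira (Appellate Judge); then Halvorsen and Osei (Chief District Judge); then Horvat and Yilmaz (District Judge).
Among Pereira, Mbeki and Ferreira, by date of commission (earlier first): Pereira and Mbeki (Mar 11, 2005) before Ferreira (Aug 25, 2011).
Among Pereira and Mbeki, by date of first judicial appointment (later first) (reversed rule for this group): Pereira (1991-08-27) before Mbeki (1990-06-01).
Halvorsen and Osei both have date of commission Nov 15, 2010, so the next rule applies.
Among Halvorsen and Osei, by date of first judicial appointment (earlier first): Halvorsen (2012-05-24) before Osei (2014-06-08).
Horvat and Yilmaz both have date of commission Mar 11, 1997, so the next rule applies.
Among Horvat and Yilmaz, by date of first judicial appointment (later first) (reversed rule for this group): Horvat (2006-06-21) before Yilmaz (2005-11-04).
Order: Pereira, Mbeki, Ferreira, Halvorsen, Osei, Horvat, Yilmaz.

Horvat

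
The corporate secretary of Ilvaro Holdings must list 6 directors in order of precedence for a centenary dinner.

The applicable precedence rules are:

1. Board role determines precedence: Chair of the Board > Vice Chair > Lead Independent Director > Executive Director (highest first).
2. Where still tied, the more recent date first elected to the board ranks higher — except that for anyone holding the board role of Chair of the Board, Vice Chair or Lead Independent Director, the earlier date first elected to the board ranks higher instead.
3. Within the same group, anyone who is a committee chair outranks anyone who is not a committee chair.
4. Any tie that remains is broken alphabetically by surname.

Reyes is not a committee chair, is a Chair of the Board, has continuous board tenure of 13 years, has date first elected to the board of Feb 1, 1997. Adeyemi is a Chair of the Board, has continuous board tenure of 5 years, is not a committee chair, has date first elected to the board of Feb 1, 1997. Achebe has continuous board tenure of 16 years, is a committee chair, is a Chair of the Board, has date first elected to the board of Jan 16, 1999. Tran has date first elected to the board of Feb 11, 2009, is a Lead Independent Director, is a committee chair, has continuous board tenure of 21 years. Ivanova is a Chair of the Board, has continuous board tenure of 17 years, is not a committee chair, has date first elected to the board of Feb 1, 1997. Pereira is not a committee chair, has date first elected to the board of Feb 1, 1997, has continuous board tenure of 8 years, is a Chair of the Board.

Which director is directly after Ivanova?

Pereira

By board role: Adeyemi, Ivanova, Pereira, Reyes and Achebe (Chair of the Board); then Tran (Lead Independent Director).
Among Adeyemi, Ivanova, Pereira, Reyes and Achebe, by date first elected to the board (earlier first) (reversed rule for this group): Adeyemi, Ivanova, Pereira and Reyes (Feb 1, 1997) before Achebe (Jan 16, 1999).
Adeyemi, Ivanova, Pereira and Reyes are each not a committee chair, so the next rule applies.
Among Adeyemi, Ivanova, Pereira and Reyes, alphabetically by surname: Adeyemi before Ivanova before Pereira before Reyes.
Order: Adeyemi, Ivanova, Pereira, Reyes, Achebe, Tran.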